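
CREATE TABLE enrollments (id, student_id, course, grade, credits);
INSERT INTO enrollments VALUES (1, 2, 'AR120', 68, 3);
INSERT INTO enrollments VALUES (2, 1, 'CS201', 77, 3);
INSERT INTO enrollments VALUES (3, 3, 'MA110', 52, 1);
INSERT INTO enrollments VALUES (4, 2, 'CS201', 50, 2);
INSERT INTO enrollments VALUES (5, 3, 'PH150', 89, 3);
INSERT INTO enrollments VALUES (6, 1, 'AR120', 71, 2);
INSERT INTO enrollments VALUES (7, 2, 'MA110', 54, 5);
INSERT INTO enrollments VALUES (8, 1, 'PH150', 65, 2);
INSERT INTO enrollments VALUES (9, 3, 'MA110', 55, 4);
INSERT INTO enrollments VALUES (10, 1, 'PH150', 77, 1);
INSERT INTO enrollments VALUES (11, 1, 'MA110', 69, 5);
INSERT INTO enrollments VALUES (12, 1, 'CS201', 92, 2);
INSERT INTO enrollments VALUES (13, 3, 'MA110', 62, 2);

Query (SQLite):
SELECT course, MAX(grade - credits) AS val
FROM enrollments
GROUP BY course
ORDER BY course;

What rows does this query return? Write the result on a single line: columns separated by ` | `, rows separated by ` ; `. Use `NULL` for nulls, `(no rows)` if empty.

AR120 | 69 ; CS201 | 90 ; MA110 | 64 ; PH150 | 86

For each row compute grade - credits.
Group by course; take MAX of the expression per group.
  AR120: ids {1, 6} → MAX(grade - credits)=69
  CS201: ids {2, 4, 12} → MAX(grade - credits)=90
  MA110: ids {3, 7, 9, 11, 13} → MAX(grade - credits)=64
  PH150: ids {5, 8, 10} → MAX(grade - credits)=86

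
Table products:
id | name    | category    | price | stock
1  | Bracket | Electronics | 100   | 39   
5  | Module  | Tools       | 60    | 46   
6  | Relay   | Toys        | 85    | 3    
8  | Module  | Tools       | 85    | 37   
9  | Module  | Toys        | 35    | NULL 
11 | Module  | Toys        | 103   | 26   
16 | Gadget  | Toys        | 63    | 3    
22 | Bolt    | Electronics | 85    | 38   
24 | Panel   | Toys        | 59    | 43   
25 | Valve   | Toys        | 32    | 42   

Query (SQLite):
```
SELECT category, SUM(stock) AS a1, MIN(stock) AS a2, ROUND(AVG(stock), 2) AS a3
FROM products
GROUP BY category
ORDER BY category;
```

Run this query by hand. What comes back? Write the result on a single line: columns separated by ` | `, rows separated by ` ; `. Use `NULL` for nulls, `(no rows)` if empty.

Electronics | 77 | 38 | 38.5 ; Tools | 83 | 37 | 41.5 ; Toys | 117 | 3 | 23.4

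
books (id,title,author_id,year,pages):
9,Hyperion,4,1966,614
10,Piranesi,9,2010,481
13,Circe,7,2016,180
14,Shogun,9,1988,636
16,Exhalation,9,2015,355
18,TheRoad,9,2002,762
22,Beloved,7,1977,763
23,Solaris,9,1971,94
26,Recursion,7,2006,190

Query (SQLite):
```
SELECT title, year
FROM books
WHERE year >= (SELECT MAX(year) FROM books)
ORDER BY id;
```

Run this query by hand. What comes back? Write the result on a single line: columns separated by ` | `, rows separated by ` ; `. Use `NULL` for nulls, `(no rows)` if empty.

Circe | 2016

Scalar subquery: MAX(year) over all books rows = 2016.
Keep rows where year >= that value.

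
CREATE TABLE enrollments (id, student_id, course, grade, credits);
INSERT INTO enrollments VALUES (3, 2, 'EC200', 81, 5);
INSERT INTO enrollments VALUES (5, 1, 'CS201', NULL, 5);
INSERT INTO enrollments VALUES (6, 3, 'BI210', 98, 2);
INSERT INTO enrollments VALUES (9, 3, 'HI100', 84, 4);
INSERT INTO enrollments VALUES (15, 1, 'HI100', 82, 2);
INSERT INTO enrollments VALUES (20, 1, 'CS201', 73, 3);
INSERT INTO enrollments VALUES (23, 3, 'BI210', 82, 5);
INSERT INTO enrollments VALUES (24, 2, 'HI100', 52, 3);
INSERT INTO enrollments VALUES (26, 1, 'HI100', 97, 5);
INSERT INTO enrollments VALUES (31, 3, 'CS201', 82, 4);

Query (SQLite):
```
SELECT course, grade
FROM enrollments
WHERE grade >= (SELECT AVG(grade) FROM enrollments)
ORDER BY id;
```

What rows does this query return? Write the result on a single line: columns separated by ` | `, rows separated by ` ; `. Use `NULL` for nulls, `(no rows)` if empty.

Scalar subquery: AVG(grade) over all enrollments rows = 81.222222 (≈; comparison uses full precision).
Keep rows where grade >= that value.

BI210 | 98 ; HI100 | 84 ; HI100 | 82 ; BI210 | 82 ; HI100 | 97 ; CS201 | 82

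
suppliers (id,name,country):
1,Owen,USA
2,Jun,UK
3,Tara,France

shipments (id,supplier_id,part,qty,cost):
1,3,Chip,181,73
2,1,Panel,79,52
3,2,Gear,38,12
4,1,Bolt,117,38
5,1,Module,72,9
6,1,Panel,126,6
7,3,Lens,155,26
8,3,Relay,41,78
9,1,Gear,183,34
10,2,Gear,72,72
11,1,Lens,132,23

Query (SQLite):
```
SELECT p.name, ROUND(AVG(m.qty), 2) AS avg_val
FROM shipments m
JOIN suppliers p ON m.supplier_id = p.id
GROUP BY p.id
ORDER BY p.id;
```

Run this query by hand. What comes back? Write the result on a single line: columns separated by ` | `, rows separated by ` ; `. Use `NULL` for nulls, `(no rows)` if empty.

Join each shipments row to its suppliers via supplier_id.
Group joined rows by suppliers.id; compute ROUND(AVG(m.qty), 2) per group.
  1: ids {2, 4, 5, 6, 9, 11} → ROUND(AVG(m.qty), 2)=118.17
  2: ids {3, 10} → ROUND(AVG(m.qty), 2)=55
  3: ids {1, 7, 8} → ROUND(AVG(m.qty), 2)=125.67

Owen | 118.17 ; Jun | 55 ; Tara | 125.67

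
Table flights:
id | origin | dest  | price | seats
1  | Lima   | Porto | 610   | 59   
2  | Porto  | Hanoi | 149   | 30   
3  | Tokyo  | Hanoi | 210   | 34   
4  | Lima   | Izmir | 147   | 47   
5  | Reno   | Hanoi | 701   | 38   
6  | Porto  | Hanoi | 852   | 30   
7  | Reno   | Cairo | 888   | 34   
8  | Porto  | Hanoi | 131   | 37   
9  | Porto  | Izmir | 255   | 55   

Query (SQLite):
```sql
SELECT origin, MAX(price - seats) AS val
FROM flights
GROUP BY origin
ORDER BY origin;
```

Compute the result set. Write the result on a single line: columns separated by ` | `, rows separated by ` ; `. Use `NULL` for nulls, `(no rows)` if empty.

Lima | 551 ; Porto | 822 ; Reno | 854 ; Tokyo | 176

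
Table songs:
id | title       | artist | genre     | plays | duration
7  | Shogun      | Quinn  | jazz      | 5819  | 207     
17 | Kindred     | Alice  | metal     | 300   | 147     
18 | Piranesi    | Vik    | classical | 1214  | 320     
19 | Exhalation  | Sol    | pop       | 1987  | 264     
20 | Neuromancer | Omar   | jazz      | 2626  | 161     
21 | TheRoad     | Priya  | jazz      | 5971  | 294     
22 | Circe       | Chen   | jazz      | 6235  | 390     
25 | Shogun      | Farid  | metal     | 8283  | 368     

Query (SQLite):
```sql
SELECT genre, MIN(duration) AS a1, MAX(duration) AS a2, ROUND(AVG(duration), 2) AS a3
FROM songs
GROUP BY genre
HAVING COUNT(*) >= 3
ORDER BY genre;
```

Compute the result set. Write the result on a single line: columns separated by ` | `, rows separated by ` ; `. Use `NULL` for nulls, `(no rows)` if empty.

Group songs by genre.
Per group compute: MIN(duration), MAX(duration), ROUND(AVG(duration), 2).
HAVING: drop groups with fewer than 3 rows.
  classical: ids {18} → MIN(duration)=320, MAX(duration)=320, ROUND(AVG(duration), 2)=320
  jazz: ids {7, 20, 21, 22} → MIN(duration)=161, MAX(duration)=390, ROUND(AVG(duration), 2)=263
  metal: ids {17, 25} → MIN(duration)=147, MAX(duration)=368, ROUND(AVG(duration), 2)=257.5
  pop: ids {19} → MIN(duration)=264, MAX(duration)=264, ROUND(AVG(duration), 2)=264

jazz | 161 | 390 | 263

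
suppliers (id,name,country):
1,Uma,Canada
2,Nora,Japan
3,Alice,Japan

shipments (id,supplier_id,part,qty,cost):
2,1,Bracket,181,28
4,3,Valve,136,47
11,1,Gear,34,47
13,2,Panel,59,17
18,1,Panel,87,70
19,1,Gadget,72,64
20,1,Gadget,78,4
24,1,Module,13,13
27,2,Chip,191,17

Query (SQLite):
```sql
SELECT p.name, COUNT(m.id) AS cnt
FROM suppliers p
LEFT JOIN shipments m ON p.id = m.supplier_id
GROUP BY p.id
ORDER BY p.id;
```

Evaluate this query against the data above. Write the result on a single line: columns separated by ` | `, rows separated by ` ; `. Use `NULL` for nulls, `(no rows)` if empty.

Uma | 6 ; Nora | 2 ; Alice | 1

LEFT JOIN keeps every suppliers row; unmatched ones get NULL for shipments columns.
Group by suppliers.id and compute COUNT(m.id). COUNT(col) of an all-NULL group is 0.
  1: ids {2, 11, 18, 19, 20, 24} → COUNT(m.id)=6
  2: ids {13, 27} → COUNT(m.id)=2
  3: ids {4} → COUNT(m.id)=1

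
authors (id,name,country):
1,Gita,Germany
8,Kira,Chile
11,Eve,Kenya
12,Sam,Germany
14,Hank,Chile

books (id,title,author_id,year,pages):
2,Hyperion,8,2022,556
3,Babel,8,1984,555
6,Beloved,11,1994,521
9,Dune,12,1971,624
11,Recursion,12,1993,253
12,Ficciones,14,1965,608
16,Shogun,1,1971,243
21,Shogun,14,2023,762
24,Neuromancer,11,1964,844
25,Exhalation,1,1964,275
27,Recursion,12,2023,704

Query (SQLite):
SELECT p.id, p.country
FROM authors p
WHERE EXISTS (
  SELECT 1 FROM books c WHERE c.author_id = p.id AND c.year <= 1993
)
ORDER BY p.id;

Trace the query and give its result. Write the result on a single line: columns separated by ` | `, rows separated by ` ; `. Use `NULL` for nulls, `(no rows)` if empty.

1 | Germany ; 8 | Chile ; 11 | Kenya ; 12 | Germany ; 14 | Chile

For each authors row, check whether any books with matching author_id has year <= 1993.
Keep rows where that is true.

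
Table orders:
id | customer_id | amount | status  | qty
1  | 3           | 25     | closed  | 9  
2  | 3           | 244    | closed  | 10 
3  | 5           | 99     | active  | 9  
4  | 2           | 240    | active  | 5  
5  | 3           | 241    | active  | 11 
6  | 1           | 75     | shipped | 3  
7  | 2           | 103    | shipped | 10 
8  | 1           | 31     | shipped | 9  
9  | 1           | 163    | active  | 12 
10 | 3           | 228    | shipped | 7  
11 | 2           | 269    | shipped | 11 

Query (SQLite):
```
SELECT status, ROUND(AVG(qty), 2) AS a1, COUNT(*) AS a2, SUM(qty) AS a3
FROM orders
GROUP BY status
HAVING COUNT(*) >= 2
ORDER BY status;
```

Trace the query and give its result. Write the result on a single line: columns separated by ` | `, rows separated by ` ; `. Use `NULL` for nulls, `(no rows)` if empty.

active | 9.25 | 4 | 37 ; closed | 9.5 | 2 | 19 ; shipped | 8 | 5 | 40

Group orders by status.
Per group compute: ROUND(AVG(qty), 2), COUNT(*), SUM(qty).
HAVING: drop groups with fewer than 2 rows.
  active: ids {3, 4, 5, 9} → ROUND(AVG(qty), 2)=9.25, COUNT(*)=4, SUM(qty)=37
  closed: ids {1, 2} → ROUND(AVG(qty), 2)=9.5, COUNT(*)=2, SUM(qty)=19
  shipped: ids {6, 7, 8, 10, 11} → ROUND(AVG(qty), 2)=8, COUNT(*)=5, SUM(qty)=40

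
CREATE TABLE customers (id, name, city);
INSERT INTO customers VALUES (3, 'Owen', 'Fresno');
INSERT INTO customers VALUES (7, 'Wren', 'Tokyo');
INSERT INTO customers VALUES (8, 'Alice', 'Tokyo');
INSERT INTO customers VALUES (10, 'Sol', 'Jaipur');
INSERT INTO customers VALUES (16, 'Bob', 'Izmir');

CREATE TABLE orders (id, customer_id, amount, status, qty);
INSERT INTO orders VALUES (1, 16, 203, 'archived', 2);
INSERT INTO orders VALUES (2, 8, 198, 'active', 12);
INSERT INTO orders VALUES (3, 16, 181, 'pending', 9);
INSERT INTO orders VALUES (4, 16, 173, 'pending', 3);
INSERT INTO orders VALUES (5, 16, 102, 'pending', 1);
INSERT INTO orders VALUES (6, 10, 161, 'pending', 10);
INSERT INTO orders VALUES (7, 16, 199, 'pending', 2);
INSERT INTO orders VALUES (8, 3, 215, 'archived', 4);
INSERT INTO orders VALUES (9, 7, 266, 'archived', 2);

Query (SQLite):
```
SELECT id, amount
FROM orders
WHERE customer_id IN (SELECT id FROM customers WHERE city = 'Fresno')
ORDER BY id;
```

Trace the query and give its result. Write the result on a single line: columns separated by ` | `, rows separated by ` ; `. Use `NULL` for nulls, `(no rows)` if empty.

Inner query: customers.id where city = 'Fresno'.
Outer: keep orders rows whose customer_id is in that set.
Inner query → {3}

8 | 215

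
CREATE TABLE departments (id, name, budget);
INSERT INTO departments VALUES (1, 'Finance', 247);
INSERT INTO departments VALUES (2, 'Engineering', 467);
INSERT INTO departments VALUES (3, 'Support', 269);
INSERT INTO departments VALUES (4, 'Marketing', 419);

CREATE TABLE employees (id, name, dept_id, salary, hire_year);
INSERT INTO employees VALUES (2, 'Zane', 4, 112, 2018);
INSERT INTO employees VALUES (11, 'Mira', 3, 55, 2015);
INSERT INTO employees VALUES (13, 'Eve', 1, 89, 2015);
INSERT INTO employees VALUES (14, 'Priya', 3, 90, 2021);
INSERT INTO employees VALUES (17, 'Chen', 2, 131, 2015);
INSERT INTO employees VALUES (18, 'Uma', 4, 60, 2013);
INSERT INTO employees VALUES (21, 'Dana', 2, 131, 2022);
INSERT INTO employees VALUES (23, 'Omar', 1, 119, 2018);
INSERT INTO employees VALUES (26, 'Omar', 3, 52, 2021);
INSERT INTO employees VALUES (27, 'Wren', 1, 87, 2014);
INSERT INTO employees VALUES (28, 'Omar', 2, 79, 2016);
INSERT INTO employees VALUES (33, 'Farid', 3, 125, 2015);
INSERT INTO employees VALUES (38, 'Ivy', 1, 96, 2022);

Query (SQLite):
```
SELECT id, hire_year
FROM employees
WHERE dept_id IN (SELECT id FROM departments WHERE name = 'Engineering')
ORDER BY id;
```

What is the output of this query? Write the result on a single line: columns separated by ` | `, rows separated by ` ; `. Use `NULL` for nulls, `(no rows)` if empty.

17 | 2015 ; 21 | 2022 ; 28 | 2016

Inner query: departments.id where name = 'Engineering'.
Outer: keep employees rows whose dept_id is in that set.
Inner query → {2}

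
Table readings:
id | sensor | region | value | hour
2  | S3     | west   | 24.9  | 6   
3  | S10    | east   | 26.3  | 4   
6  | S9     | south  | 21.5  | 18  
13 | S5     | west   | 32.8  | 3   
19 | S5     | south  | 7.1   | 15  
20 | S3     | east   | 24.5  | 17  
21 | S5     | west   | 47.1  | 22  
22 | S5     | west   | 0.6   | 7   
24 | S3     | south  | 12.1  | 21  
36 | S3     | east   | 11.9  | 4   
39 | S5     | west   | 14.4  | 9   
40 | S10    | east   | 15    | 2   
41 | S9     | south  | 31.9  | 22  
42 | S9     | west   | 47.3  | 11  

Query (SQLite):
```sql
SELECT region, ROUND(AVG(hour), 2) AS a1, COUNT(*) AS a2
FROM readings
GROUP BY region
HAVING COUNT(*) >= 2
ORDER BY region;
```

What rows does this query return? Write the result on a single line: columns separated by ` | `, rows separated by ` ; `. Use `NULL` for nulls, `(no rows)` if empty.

Group readings by region.
Per group compute: ROUND(AVG(hour), 2), COUNT(*).
HAVING: drop groups with fewer than 2 rows.
  east: ids {3, 20, 36, 40} → ROUND(AVG(hour), 2)=6.75, COUNT(*)=4
  south: ids {6, 19, 24, 41} → ROUND(AVG(hour), 2)=19, COUNT(*)=4
  west: ids {2, 13, 21, 22, 39, 42} → ROUND(AVG(hour), 2)=9.67, COUNT(*)=6

east | 6.75 | 4 ; south | 19 | 4 ; west | 9.67 | 6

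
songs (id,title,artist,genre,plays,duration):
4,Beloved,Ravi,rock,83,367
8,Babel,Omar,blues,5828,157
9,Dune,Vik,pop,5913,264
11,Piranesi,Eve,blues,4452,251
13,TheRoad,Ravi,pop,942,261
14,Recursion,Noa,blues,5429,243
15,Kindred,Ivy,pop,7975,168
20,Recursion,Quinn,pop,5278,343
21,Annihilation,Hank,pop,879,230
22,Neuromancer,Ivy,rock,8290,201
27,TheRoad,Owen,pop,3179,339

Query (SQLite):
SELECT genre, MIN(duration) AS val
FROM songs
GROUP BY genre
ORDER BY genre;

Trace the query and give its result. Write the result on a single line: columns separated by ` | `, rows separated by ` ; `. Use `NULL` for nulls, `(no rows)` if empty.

blues | 157 ; pop | 168 ; rock | 201

Partition songs by genre; compute MIN(duration) within each group.
  blues: ids {8, 11, 14} → MIN(duration)=157
  pop: ids {9, 13, 15, 20, 21, 27} → MIN(duration)=168
  rock: ids {4, 22} → MIN(duration)=201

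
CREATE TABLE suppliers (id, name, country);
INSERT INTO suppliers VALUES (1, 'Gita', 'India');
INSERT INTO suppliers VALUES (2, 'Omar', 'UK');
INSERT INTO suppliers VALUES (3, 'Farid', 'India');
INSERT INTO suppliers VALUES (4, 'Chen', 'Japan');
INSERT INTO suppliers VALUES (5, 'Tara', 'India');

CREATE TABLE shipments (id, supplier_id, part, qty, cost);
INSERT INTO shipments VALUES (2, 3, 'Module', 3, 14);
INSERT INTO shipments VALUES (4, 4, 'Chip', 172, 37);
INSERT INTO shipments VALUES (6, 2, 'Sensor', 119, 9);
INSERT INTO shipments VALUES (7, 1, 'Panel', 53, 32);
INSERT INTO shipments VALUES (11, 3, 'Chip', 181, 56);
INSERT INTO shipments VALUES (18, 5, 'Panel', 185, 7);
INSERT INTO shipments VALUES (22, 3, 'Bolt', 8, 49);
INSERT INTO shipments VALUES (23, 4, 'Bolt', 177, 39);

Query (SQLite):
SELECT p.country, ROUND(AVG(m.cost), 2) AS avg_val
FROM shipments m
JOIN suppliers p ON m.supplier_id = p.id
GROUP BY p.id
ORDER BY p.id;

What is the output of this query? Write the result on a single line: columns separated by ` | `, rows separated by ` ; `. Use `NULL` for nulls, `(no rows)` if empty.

Join each shipments row to its suppliers via supplier_id.
Group joined rows by suppliers.id; compute ROUND(AVG(m.cost), 2) per group.
  1: ids {7} → ROUND(AVG(m.cost), 2)=32
  2: ids {6} → ROUND(AVG(m.cost), 2)=9
  3: ids {2, 11, 22} → ROUND(AVG(m.cost), 2)=39.67
  4: ids {4, 23} → ROUND(AVG(m.cost), 2)=38
  5: ids {18} → ROUND(AVG(m.cost), 2)=7

India | 32 ; UK | 9 ; India | 39.67 ; Japan | 38 ; India | 7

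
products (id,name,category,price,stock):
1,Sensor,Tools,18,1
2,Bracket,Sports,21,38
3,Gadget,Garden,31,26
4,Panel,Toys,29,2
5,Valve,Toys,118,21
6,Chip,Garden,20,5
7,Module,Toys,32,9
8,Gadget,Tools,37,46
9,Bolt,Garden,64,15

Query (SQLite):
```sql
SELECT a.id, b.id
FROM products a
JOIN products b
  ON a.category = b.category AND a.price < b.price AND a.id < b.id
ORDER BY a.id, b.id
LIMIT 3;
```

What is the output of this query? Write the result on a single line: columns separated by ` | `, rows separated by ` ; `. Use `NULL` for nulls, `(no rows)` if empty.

Pairs (a,b) with same category, a.price < b.price, a.id < b.id.
category groups: Garden:{3,6,9} Sports:{2} Tools:{1,8} Toys:{4,5,7}
Ordered by (a.id, b.id); first 3.

1 | 8 ; 3 | 9 ; 4 | 5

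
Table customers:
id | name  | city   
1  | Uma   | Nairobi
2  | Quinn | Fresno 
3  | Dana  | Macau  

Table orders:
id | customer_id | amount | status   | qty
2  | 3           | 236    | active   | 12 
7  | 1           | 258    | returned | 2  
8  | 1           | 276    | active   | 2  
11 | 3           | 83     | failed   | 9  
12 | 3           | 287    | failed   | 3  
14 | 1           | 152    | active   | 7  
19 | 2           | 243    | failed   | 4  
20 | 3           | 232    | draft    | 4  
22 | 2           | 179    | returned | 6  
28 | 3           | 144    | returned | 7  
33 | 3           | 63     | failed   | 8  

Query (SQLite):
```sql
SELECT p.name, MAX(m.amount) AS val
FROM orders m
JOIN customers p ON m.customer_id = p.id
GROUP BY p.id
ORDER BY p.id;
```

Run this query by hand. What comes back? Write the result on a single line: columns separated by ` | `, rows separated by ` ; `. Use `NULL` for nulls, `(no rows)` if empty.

Join each orders row to its customers via customer_id.
Group joined rows by customers.id; compute MAX(m.amount) per group.
  1: ids {7, 8, 14} → MAX(m.amount)=276
  2: ids {19, 22} → MAX(m.amount)=243
  3: ids {2, 11, 12, 20, 28, 33} → MAX(m.amount)=287

Uma | 276 ; Quinn | 243 ; Dana | 287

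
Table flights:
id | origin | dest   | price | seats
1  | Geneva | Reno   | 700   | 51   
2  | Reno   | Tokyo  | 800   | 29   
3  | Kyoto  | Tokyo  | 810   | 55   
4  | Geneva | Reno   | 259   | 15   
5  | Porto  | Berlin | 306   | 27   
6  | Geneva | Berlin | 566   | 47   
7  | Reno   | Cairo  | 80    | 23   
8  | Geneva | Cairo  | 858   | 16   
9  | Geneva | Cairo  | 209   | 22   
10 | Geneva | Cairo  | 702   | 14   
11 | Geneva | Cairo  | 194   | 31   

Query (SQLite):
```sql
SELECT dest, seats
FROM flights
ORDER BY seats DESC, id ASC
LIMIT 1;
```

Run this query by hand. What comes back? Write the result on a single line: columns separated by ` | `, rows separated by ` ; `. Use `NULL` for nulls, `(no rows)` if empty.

Tokyo | 55

Sort by seats desc, tiebreak id asc: (55, id=3), (51, id=1), (47, id=6), (31, id=11) …. Take first 1.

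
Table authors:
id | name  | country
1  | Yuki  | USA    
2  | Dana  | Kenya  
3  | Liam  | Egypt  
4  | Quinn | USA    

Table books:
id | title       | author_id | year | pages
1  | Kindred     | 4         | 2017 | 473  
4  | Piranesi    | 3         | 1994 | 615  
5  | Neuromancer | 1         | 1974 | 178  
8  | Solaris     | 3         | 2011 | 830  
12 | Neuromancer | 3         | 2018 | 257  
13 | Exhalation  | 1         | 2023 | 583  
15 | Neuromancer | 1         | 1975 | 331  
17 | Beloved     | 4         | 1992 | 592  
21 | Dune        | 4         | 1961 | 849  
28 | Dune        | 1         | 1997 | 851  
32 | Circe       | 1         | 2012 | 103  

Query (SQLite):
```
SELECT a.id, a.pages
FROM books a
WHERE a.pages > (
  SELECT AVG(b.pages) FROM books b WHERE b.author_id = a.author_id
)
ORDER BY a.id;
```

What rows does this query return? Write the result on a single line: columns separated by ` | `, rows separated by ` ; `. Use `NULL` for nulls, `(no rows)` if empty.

For each books row a, compute AVG(pages) over rows sharing a.author_id.
Keep row a if a.pages > that per-group AVG.
  author_id=1: AVG(pages) = 409.2
  author_id=3: AVG(pages) = 567.333333
  author_id=4: AVG(pages) = 638.0

4 | 615 ; 8 | 830 ; 13 | 583 ; 21 | 849 ; 28 | 851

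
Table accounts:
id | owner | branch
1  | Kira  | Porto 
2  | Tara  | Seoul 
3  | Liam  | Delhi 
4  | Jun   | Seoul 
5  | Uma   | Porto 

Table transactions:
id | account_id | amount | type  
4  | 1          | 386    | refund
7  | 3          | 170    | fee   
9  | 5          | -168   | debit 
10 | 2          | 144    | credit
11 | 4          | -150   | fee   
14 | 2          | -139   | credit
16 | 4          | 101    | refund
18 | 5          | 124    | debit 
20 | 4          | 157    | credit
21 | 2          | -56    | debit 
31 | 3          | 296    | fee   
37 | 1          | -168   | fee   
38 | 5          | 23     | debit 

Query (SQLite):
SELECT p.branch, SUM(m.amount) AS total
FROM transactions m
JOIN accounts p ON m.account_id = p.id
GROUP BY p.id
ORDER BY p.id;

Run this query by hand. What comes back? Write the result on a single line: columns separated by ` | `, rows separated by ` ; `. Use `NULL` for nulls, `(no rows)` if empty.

Join each transactions row to its accounts via account_id.
Group joined rows by accounts.id; compute SUM(m.amount) per group.
  1: ids {4, 37} → SUM(m.amount)=218
  2: ids {10, 14, 21} → SUM(m.amount)=-51
  3: ids {7, 31} → SUM(m.amount)=466
  4: ids {11, 16, 20} → SUM(m.amount)=108
  5: ids {9, 18, 38} → SUM(m.amount)=-21

Porto | 218 ; Seoul | -51 ; Delhi | 466 ; Seoul | 108 ; Porto | -21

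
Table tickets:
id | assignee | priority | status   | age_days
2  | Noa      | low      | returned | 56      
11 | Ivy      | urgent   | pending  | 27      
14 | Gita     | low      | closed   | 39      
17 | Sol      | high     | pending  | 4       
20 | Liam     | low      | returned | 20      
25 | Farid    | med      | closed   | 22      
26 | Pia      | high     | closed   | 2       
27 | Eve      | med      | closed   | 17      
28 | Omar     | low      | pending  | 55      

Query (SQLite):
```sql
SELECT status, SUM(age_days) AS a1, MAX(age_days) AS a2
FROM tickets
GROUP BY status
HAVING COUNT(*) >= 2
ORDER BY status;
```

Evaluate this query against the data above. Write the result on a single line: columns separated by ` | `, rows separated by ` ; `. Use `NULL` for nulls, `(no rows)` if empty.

closed | 80 | 39 ; pending | 86 | 55 ; returned | 76 | 56

Group tickets by status.
Per group compute: SUM(age_days), MAX(age_days).
HAVING: drop groups with fewer than 2 rows.
  closed: ids {14, 25, 26, 27} → SUM(age_days)=80, MAX(age_days)=39
  pending: ids {11, 17, 28} → SUM(age_days)=86, MAX(age_days)=55
  returned: ids {2, 20} → SUM(age_days)=76, MAX(age_days)=56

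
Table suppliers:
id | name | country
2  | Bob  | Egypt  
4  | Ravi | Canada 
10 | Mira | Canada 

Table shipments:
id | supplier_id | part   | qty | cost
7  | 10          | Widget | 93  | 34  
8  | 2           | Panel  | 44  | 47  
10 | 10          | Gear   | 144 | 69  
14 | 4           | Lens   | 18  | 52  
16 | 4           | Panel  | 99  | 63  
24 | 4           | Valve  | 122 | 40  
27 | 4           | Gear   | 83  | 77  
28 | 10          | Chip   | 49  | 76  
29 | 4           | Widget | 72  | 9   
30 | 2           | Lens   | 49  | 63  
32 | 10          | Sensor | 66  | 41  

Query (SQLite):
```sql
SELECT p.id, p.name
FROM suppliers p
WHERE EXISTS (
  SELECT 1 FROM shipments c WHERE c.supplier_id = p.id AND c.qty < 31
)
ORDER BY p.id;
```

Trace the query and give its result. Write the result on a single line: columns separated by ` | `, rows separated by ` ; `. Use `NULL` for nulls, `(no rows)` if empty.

For each suppliers row, check whether any shipments with matching supplier_id has qty < 31.
Keep rows where that is true.

4 | Ravi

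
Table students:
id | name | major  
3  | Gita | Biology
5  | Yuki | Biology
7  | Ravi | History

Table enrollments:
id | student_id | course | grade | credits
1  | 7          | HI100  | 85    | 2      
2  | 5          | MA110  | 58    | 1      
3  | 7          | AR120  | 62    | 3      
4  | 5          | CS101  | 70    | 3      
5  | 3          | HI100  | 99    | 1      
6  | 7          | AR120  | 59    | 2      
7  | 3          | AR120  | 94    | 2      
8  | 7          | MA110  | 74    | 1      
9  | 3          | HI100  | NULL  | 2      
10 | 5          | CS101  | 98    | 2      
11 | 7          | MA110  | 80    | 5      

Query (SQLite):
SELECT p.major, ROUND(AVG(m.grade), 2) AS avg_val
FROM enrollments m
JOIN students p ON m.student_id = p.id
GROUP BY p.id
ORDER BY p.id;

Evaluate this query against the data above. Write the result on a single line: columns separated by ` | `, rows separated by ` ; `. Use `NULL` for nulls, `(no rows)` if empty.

Biology | 96.5 ; Biology | 75.33 ; History | 72

Join each enrollments row to its students via student_id.
Group joined rows by students.id; compute ROUND(AVG(m.grade), 2) per group.
  3: ids {5, 7, 9} → ROUND(AVG(m.grade), 2)=96.5
  5: ids {2, 4, 10} → ROUND(AVG(m.grade), 2)=75.33
  7: ids {1, 3, 6, 8, 11} → ROUND(AVG(m.grade), 2)=72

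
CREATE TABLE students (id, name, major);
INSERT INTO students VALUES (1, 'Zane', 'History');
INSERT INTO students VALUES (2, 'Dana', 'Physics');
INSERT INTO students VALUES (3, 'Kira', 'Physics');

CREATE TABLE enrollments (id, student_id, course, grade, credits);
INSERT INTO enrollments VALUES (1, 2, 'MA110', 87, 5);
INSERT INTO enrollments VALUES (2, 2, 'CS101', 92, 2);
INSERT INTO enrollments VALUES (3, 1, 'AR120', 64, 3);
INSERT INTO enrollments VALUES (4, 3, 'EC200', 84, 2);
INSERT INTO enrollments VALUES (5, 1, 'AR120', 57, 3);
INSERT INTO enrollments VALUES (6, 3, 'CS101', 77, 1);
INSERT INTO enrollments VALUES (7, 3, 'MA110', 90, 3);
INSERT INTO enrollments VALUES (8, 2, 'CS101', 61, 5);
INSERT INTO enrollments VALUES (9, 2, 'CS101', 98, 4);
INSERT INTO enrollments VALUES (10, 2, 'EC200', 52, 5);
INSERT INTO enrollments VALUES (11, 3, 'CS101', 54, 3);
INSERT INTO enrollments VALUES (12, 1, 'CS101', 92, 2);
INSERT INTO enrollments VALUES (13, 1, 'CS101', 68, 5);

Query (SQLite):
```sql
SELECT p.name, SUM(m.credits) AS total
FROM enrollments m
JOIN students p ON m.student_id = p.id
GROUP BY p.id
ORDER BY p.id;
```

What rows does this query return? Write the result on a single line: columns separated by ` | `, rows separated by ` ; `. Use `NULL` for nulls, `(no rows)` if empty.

Join each enrollments row to its students via student_id.
Group joined rows by students.id; compute SUM(m.credits) per group.
  1: ids {3, 5, 12, 13} → SUM(m.credits)=13
  2: ids {1, 2, 8, 9, 10} → SUM(m.credits)=21
  3: ids {4, 6, 7, 11} → SUM(m.credits)=9

Zane | 13 ; Dana | 21 ; Kira | 9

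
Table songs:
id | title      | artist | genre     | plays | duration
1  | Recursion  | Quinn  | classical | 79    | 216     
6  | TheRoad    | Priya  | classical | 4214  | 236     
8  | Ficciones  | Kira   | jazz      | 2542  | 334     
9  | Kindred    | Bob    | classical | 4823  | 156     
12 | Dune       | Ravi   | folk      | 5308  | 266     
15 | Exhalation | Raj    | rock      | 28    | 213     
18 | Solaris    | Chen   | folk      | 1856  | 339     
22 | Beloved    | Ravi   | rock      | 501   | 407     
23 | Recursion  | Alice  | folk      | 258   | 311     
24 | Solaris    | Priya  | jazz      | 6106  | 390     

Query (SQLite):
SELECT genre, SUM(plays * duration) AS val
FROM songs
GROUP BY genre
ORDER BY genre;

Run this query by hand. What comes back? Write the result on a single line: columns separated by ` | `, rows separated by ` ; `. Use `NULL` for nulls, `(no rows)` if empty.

For each row compute plays * duration.
Group by genre; take SUM of the expression per group.
  classical: ids {1, 6, 9} → SUM(plays * duration)=1763956
  folk: ids {12, 18, 23} → SUM(plays * duration)=2121350
  jazz: ids {8, 24} → SUM(plays * duration)=3230368
  rock: ids {15, 22} → SUM(plays * duration)=209871

classical | 1763956 ; folk | 2121350 ; jazz | 3230368 ; rock | 209871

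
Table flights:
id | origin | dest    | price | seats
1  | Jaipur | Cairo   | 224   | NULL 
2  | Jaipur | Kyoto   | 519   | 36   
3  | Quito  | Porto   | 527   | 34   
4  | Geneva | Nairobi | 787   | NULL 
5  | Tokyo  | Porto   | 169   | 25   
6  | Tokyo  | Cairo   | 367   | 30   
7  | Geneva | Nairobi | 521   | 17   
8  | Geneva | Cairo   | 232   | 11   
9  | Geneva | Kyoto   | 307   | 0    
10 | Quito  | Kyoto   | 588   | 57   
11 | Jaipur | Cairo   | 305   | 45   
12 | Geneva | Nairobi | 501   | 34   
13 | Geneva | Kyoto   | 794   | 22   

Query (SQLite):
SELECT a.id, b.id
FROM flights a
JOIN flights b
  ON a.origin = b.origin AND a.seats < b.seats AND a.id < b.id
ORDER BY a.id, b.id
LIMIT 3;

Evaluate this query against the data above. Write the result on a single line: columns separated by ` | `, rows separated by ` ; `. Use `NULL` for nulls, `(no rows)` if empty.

Pairs (a,b) with same origin, a.seats < b.seats, a.id < b.id.
origin groups: Geneva:{4,7,8,9,12,13} Jaipur:{1,2,11} Quito:{3,10} Tokyo:{5,6}
Ordered by (a.id, b.id); first 3.

2 | 11 ; 3 | 10 ; 5 | 6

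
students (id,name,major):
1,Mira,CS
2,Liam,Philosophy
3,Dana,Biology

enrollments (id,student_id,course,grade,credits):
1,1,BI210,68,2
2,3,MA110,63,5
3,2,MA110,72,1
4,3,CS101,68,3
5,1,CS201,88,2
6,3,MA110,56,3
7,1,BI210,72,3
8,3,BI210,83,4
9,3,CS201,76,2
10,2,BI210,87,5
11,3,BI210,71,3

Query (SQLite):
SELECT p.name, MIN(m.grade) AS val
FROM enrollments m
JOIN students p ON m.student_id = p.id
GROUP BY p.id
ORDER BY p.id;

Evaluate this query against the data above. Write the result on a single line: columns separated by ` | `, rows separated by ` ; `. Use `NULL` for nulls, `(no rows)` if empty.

Join each enrollments row to its students via student_id.
Group joined rows by students.id; compute MIN(m.grade) per group.
  1: ids {1, 5, 7} → MIN(m.grade)=68
  2: ids {3, 10} → MIN(m.grade)=72
  3: ids {2, 4, 6, 8, 9, 11} → MIN(m.grade)=56

Mira | 68 ; Liam | 72 ; Dana | 56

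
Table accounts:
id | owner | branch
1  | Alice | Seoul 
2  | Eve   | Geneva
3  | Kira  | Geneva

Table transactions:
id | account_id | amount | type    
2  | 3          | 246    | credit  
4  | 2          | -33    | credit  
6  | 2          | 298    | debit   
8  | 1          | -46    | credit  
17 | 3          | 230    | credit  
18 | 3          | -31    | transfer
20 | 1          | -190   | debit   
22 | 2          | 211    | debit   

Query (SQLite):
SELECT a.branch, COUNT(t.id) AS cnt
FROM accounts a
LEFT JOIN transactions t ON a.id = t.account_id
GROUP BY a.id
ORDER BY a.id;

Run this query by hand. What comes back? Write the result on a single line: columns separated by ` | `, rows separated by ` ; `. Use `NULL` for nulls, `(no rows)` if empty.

Seoul | 2 ; Geneva | 3 ; Geneva | 3

LEFT JOIN keeps every accounts row; unmatched ones get NULL for transactions columns.
Group by accounts.id and compute COUNT(t.id). COUNT(col) of an all-NULL group is 0.
  1: ids {8, 20} → COUNT(t.id)=2
  2: ids {4, 6, 22} → COUNT(t.id)=3
  3: ids {2, 17, 18} → COUNT(t.id)=3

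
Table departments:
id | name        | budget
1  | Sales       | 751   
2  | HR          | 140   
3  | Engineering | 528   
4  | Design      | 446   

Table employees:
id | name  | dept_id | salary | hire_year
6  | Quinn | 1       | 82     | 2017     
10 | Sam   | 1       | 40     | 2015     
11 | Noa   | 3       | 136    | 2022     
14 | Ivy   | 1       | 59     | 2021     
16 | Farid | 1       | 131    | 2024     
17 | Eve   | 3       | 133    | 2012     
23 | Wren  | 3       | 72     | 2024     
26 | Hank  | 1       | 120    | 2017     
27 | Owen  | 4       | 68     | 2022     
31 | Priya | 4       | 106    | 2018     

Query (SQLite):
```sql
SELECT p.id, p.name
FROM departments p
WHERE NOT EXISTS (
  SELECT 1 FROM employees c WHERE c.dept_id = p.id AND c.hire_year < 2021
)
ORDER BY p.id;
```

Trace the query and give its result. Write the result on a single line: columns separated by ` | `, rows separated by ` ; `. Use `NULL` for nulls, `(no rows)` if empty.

2 | HR

For each departments row, check whether any employees with matching dept_id has hire_year < 2021.
Keep rows where that is false.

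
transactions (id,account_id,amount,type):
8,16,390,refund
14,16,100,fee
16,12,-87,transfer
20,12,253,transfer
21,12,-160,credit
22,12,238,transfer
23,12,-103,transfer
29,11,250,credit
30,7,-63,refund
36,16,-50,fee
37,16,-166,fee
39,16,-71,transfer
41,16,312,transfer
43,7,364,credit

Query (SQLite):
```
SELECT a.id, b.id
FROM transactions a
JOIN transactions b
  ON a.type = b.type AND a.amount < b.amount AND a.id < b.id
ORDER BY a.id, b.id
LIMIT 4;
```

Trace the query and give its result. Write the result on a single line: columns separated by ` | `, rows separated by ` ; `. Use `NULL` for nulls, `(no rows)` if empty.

16 | 20 ; 16 | 22 ; 16 | 39 ; 16 | 41

Pairs (a,b) with same type, a.amount < b.amount, a.id < b.id.
type groups: credit:{21,29,43} fee:{14,36,37} refund:{8,30} transfer:{16,20,22,23,39,41}
Ordered by (a.id, b.id); first 4.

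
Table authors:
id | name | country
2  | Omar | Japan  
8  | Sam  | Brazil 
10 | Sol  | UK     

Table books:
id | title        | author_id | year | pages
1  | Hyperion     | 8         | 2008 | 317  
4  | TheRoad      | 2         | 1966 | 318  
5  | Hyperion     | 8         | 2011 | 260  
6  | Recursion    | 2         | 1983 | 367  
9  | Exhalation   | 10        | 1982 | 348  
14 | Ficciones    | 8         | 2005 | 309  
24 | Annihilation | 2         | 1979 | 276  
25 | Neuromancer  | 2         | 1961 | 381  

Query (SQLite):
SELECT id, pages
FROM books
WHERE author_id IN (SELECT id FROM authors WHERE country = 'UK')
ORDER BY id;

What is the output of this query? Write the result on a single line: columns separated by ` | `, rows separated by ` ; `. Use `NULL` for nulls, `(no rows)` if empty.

Inner query: authors.id where country = 'UK'.
Outer: keep books rows whose author_id is in that set.
Inner query → {10}

9 | 348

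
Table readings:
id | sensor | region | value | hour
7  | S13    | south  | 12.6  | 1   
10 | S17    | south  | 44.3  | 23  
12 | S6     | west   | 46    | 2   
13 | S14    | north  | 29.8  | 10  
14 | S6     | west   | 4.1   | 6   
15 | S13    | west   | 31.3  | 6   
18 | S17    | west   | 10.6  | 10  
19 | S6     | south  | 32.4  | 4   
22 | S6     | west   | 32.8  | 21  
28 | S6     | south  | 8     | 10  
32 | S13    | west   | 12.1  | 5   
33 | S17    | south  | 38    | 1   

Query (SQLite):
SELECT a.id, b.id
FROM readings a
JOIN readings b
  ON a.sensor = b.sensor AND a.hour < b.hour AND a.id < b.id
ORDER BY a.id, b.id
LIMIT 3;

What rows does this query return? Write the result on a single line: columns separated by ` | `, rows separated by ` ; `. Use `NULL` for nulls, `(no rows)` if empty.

Pairs (a,b) with same sensor, a.hour < b.hour, a.id < b.id.
sensor groups: S13:{7,15,32} S14:{13} S17:{10,18,33} S6:{12,14,19,22,28}
Ordered by (a.id, b.id); first 3.

7 | 15 ; 7 | 32 ; 12 | 14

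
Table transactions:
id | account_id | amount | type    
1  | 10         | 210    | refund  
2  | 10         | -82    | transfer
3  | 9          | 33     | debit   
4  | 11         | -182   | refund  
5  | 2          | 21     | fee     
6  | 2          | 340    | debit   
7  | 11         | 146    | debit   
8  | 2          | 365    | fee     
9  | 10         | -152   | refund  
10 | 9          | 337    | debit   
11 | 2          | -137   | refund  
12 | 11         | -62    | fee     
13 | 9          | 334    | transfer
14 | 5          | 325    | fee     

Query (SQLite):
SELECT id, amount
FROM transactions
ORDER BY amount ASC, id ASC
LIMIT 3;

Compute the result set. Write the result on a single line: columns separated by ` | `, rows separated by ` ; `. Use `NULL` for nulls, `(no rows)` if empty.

4 | -182 ; 9 | -152 ; 11 | -137

Sort by amount asc, tiebreak id asc: (-182, id=4), (-152, id=9), (-137, id=11), (-82, id=2), (-62, id=12), (21, id=5) …. Take first 3.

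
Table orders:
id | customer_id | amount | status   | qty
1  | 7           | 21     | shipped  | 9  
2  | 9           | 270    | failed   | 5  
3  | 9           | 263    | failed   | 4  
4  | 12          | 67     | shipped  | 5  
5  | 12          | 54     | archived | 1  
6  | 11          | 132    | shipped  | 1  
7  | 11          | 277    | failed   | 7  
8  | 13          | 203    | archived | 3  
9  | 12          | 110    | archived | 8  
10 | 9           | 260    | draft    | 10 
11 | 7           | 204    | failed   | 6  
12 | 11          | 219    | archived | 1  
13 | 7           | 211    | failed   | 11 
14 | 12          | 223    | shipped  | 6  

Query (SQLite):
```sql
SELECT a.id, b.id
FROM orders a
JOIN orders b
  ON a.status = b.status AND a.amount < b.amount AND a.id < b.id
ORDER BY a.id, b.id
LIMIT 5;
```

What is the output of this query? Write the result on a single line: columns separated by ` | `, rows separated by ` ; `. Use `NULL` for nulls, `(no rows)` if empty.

Pairs (a,b) with same status, a.amount < b.amount, a.id < b.id.
status groups: archived:{5,8,9,12} draft:{10} failed:{2,3,7,11,13} shipped:{1,4,6,14}
Ordered by (a.id, b.id); first 5.

1 | 4 ; 1 | 6 ; 1 | 14 ; 2 | 7 ; 3 | 7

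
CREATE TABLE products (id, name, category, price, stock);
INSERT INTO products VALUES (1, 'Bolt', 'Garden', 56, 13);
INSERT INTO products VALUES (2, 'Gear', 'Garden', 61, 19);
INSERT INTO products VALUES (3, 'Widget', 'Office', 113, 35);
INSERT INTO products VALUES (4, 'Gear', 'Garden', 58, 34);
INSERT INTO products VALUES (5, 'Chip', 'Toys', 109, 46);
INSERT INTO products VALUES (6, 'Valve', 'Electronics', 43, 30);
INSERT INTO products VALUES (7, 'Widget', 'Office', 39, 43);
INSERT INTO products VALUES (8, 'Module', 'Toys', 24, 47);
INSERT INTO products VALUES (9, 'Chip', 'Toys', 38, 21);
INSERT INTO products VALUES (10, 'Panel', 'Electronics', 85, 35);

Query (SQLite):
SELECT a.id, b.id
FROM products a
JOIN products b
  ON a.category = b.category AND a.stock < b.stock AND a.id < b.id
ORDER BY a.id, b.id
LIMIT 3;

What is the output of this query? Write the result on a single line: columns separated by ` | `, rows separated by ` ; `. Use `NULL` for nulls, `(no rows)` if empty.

1 | 2 ; 1 | 4 ; 2 | 4

Pairs (a,b) with same category, a.stock < b.stock, a.id < b.id.
category groups: Electronics:{6,10} Garden:{1,2,4} Office:{3,7} Toys:{5,8,9}
Ordered by (a.id, b.id); first 3.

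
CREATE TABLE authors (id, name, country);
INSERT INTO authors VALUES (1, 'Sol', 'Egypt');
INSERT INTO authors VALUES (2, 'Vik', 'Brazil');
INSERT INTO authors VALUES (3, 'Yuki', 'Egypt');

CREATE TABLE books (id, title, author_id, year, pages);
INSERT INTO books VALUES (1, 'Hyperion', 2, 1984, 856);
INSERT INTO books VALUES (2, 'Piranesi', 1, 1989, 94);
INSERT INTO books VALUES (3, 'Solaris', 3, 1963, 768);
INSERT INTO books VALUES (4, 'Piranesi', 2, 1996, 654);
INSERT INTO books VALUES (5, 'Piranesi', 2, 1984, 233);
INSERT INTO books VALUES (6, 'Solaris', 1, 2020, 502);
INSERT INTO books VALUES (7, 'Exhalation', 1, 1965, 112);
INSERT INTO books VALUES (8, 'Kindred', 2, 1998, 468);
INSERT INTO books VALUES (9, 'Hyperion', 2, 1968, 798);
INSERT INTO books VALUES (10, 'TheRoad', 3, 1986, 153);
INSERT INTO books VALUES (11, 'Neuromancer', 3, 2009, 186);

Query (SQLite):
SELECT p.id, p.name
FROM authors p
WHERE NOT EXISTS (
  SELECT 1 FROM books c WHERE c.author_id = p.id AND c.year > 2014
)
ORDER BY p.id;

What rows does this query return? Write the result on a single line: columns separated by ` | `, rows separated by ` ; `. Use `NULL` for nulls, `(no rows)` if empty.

2 | Vik ; 3 | Yuki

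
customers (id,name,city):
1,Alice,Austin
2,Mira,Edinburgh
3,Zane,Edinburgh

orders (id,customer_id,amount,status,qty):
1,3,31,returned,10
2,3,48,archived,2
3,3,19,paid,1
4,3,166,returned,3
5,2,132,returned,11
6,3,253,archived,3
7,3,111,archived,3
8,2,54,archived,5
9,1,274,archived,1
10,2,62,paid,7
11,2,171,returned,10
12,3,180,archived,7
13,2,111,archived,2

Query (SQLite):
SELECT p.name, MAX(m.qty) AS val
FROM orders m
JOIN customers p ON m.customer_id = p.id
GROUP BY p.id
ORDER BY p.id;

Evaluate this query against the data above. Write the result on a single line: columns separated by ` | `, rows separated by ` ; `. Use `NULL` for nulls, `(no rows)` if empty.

Alice | 1 ; Mira | 11 ; Zane | 10

Join each orders row to its customers via customer_id.
Group joined rows by customers.id; compute MAX(m.qty) per group.
  1: ids {9} → MAX(m.qty)=1
  2: ids {5, 8, 10, 11, 13} → MAX(m.qty)=11
  3: ids {1, 2, 3, 4, 6, 7, 12} → MAX(m.qty)=10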